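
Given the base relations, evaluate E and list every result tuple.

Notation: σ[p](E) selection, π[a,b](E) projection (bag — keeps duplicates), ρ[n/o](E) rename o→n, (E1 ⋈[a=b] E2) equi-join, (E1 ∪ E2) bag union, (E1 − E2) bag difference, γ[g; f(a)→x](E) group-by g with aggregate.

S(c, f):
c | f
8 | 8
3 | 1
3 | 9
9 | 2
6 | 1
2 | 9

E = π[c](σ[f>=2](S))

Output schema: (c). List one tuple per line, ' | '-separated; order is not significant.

Stepwise |·|:
  S → 6
  σ[f>=2](S) → 4
  π[c](σ[f>=2](S)) → 4

== RESULT ==
c
2
3
8
9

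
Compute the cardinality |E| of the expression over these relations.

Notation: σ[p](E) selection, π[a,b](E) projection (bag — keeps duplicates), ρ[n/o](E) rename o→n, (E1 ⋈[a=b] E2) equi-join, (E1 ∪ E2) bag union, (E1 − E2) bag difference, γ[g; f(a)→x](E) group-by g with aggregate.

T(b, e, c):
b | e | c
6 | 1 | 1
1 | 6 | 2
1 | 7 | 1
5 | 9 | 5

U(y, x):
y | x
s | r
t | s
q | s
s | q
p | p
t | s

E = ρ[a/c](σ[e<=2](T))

Stepwise |·|:
  T → 4
  σ[e<=2](T) → 1
  ρ[a/c](σ[e<=2](T)) → 1

|E| = 1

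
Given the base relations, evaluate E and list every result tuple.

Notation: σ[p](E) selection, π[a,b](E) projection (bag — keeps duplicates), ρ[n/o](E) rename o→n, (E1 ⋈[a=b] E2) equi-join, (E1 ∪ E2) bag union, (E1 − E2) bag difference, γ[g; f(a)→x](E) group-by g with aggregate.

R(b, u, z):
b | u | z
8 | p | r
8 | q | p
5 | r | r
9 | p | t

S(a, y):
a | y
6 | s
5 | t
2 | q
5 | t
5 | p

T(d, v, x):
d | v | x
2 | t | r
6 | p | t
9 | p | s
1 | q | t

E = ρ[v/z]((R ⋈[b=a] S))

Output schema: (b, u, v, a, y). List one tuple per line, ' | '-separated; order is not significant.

Subexpression sizes:
  R → 4
  S → 5
  (R ⋈[b=a] S) → 3
  ρ[v/z]((R ⋈[b=a] S)) → 3

== RESULT ==
b | u | v | a | y
5 | r | r | 5 | p
5 | r | r | 5 | t
5 | r | r | 5 | t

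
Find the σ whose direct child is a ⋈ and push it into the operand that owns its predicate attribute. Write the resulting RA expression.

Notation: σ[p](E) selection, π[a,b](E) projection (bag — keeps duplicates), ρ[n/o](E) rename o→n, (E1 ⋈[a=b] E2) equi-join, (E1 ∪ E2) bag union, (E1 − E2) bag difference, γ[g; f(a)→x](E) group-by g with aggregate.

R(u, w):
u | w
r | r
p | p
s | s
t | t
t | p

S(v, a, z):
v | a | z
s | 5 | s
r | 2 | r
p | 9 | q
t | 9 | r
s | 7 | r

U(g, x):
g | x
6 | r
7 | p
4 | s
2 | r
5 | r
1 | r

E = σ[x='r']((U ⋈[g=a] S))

σ filters on x, owned by the left side.
E' = (σ[x='r'](U) ⋈[g=a] S)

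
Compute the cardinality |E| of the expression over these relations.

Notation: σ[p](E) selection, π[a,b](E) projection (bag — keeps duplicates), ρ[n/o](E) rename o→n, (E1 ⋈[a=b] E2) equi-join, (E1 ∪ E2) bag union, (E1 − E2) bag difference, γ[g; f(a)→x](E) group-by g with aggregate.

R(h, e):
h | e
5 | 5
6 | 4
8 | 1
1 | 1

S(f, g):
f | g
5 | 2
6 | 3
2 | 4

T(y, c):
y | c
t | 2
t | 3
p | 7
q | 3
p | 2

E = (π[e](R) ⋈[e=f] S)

Row counts bottom-up:
  R → 4
  π[e](R) → 4
  S → 3
  (π[e](R) ⋈[e=f] S) → 1

|E| = 1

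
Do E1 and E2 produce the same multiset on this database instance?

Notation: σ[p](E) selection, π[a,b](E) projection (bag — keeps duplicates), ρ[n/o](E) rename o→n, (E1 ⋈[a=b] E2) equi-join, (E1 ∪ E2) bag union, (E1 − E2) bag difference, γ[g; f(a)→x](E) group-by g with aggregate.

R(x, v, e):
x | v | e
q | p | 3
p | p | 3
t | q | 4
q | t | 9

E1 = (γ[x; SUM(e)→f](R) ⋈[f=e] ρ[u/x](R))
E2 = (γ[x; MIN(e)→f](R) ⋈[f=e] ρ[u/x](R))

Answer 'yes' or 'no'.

E1 row counts bottom-up:
  R → 4
  γ[x; SUM(e)→f](R) → 3
  R → 4
  ρ[u/x](R) → 4
  (γ[x; SUM(e)→f](R) ⋈[f=e] ρ[u/x](R)) → 3
E2 row counts bottom-up:
  R → 4
  γ[x; MIN(e)→f](R) → 3
  R → 4
  ρ[u/x](R) → 4
  (γ[x; MIN(e)→f](R) ⋈[f=e] ρ[u/x](R)) → 5

E1 result:
x | f | u | v | e
p | 3 | p | p | 3
p | 3 | q | p | 3
t | 4 | t | q | 4
E2 result:
x | f | u | v | e
p | 3 | p | p | 3
p | 3 | q | p | 3
q | 3 | p | p | 3
q | 3 | q | p | 3
t | 4 | t | q | 4
Witness: ('q', 3, 'p', 'p', 3) appears 0× in E1 but 1× in E2.

no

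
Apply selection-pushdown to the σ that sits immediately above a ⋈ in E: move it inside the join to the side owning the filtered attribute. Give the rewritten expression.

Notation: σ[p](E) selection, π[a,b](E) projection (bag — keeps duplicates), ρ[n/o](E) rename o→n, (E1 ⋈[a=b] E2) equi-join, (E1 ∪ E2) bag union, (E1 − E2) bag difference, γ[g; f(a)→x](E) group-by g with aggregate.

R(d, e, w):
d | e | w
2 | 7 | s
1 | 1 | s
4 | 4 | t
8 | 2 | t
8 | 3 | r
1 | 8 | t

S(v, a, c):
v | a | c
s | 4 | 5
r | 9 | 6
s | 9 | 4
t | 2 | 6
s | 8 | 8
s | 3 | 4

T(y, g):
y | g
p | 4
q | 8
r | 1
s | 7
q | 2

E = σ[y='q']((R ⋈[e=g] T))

σ filters on y, owned by the right side.
E' = (R ⋈[e=g] σ[y='q'](T))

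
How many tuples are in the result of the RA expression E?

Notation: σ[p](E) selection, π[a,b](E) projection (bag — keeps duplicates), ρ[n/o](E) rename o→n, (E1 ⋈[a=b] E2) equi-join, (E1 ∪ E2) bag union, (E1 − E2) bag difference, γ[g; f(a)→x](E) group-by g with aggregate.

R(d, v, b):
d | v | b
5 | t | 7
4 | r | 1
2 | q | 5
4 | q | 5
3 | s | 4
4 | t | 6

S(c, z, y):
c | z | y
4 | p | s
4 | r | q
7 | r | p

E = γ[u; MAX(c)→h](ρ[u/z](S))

Stepwise |·|:
  S → 3
  ρ[u/z](S) → 3
  γ[u; MAX(c)→h](ρ[u/z](S)) → 2

|E| = 2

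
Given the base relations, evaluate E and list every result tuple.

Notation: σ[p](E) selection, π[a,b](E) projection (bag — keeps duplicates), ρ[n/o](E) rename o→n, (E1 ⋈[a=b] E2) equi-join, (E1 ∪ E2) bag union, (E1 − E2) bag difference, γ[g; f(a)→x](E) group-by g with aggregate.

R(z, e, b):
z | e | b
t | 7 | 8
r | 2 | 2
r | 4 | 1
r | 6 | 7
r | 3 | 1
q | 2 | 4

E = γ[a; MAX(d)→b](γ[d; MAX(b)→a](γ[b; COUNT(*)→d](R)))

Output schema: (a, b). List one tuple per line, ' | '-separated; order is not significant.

Row counts bottom-up:
  R → 6
  γ[b; COUNT(*)→d](R) → 5
  γ[d; MAX(b)→a](γ[b; COUNT(*)→d](R)) → 2
  γ[a; MAX(d)→b](γ[d; MAX(b)→a](γ[b; COUNT(*)→d](R))) → 2

== RESULT ==
a | b
1 | 2
8 | 1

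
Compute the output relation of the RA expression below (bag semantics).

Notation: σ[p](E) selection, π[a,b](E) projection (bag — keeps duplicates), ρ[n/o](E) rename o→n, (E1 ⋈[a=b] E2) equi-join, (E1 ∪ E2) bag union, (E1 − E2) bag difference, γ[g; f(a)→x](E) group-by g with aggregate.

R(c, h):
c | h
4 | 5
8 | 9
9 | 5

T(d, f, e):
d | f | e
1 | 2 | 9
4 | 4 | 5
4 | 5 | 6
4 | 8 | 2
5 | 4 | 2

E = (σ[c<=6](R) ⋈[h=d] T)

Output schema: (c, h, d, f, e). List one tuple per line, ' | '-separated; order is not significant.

Stepwise |·|:
  R → 3
  σ[c<=6](R) → 1
  T → 5
  (σ[c<=6](R) ⋈[h=d] T) → 1

== RESULT ==
c | h | d | f | e
4 | 5 | 5 | 4 | 2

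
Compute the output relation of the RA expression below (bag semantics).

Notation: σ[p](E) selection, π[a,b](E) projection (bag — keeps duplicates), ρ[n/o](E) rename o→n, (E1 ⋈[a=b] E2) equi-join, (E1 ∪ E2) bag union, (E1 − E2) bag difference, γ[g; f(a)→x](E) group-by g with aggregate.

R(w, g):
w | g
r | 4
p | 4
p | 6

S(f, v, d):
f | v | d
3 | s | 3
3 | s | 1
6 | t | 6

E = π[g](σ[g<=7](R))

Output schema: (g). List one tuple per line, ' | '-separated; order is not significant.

Row counts bottom-up:
  R → 3
  σ[g<=7](R) → 3
  π[g](σ[g<=7](R)) → 3

== RESULT ==
g
4
4
6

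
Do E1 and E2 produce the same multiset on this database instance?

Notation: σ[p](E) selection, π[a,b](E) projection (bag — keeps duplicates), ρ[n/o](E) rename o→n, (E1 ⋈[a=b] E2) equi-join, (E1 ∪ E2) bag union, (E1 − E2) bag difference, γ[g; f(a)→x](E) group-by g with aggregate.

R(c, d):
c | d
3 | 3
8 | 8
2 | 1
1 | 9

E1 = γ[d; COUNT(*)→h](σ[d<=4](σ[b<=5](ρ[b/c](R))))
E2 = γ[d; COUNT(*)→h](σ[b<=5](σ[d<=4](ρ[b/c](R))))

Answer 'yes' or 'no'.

E1 row counts bottom-up:
  R → 4
  ρ[b/c](R) → 4
  σ[b<=5](ρ[b/c](R)) → 3
  σ[d<=4](σ[b<=5](ρ[b/c](R))) → 2
  γ[d; COUNT(*)→h](σ[d<=4](σ[b<=5](ρ[b/c](R)))) → 2
E2 row counts bottom-up:
  R → 4
  ρ[b/c](R) → 4
  σ[d<=4](ρ[b/c](R)) → 2
  σ[b<=5](σ[d<=4](ρ[b/c](R))) → 2
  γ[d; COUNT(*)→h](σ[b<=5](σ[d<=4](ρ[b/c](R)))) → 2

E1 and E2 produce the same multiset:
d | h
1 | 1
3 | 1

yes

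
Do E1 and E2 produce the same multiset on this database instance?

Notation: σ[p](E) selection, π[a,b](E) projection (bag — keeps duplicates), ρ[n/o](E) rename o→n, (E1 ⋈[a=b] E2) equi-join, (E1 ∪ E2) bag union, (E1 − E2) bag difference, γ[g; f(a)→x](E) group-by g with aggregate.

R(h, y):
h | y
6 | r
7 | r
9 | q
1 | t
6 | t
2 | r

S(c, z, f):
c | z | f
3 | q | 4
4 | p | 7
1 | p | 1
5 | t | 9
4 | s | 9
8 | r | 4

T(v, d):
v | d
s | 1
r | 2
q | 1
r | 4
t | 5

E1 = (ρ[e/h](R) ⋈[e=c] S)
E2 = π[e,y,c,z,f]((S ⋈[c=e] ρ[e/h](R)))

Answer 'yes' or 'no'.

E1 subexpression sizes:
  R → 6
  ρ[e/h](R) → 6
  S → 6
  (ρ[e/h](R) ⋈[e=c] S) → 1
E2 subexpression sizes:
  S → 6
  R → 6
  ρ[e/h](R) → 6
  (S ⋈[c=e] ρ[e/h](R)) → 1
  π[e,y,c,z,f]((S ⋈[c=e] ρ[e/h](R))) → 1

E1 and E2 produce the same multiset:
e | y | c | z | f
1 | t | 1 | p | 1

yes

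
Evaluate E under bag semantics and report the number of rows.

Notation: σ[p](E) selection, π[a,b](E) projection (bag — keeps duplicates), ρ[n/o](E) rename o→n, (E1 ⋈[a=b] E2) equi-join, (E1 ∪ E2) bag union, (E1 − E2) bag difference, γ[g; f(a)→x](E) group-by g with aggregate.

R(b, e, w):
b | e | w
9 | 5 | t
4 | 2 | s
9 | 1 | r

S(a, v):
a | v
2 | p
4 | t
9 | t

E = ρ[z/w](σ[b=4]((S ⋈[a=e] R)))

Subexpression sizes:
  S → 3
  R → 3
  (S ⋈[a=e] R) → 1
  σ[b=4]((S ⋈[a=e] R)) → 1
  ρ[z/w](σ[b=4]((S ⋈[a=e] R))) → 1

|E| = 1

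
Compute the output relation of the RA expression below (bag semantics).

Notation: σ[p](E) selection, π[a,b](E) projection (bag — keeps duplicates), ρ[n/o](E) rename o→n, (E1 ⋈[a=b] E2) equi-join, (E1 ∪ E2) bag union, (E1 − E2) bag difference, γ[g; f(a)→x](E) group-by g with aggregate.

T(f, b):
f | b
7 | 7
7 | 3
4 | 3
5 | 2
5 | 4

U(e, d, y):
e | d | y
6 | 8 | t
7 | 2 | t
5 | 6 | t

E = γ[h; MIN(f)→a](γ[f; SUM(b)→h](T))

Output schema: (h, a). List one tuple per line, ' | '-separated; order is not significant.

Row counts bottom-up:
  T → 5
  γ[f; SUM(b)→h](T) → 3
  γ[h; MIN(f)→a](γ[f; SUM(b)→h](T)) → 3

== RESULT ==
h | a
3 | 4
6 | 5
10 | 7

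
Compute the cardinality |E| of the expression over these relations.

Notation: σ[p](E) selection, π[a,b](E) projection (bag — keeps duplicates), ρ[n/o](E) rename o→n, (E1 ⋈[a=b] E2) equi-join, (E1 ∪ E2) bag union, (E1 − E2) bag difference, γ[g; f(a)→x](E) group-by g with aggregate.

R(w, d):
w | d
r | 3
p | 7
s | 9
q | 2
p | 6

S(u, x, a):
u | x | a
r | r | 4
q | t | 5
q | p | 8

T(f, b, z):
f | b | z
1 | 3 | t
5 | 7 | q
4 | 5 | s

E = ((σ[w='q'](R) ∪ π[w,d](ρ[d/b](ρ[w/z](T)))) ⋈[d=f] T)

Row counts bottom-up:
  R → 5
  σ[w='q'](R) → 1
  T → 3
  ρ[w/z](T) → 3
  ρ[d/b](ρ[w/z](T)) → 3
  π[w,d](ρ[d/b](ρ[w/z](T))) → 3
  (σ[w='q'](R) ∪ π[w,d](ρ[d/b](ρ[w/z](T)))) → 4
  T → 3
  ((σ[w='q'](R) ∪ π[w,d](ρ[d/b](ρ[w/z](T)))) ⋈[d=f] T) → 1

|E| = 1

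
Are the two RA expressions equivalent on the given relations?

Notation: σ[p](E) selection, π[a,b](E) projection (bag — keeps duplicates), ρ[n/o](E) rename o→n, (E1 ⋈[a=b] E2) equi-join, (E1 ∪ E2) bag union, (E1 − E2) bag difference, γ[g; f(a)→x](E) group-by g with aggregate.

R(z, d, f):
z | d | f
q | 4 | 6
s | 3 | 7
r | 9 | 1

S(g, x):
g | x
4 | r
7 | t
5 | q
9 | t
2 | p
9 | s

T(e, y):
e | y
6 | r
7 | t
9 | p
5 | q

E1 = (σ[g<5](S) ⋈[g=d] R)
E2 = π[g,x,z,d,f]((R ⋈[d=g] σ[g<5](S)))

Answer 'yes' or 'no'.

E1 row counts bottom-up:
  S → 6
  σ[g<5](S) → 2
  R → 3
  (σ[g<5](S) ⋈[g=d] R) → 1
E2 row counts bottom-up:
  R → 3
  S → 6
  σ[g<5](S) → 2
  (R ⋈[d=g] σ[g<5](S)) → 1
  π[g,x,z,d,f]((R ⋈[d=g] σ[g<5](S))) → 1

E1 and E2 produce the same multiset:
g | x | z | d | f
4 | r | q | 4 | 6

yes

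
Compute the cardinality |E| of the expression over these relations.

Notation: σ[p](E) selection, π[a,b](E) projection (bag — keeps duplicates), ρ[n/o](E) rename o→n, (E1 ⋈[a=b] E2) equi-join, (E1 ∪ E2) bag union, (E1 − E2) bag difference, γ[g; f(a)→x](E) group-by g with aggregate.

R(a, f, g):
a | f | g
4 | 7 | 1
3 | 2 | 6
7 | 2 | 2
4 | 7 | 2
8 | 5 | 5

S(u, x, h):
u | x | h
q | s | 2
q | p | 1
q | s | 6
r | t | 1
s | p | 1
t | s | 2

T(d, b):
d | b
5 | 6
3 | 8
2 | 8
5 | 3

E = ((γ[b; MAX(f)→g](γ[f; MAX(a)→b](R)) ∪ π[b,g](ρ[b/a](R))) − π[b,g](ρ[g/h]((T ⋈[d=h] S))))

Subexpression sizes:
  R → 5
  γ[f; MAX(a)→b](R) → 3
  γ[b; MAX(f)→g](γ[f; MAX(a)→b](R)) → 3
  R → 5
  ρ[b/a](R) → 5
  π[b,g](ρ[b/a](R)) → 5
  (γ[b; MAX(f)→g](γ[f; MAX(a)→b](R)) ∪ π[b,g](ρ[b/a](R))) → 8
  T → 4
  S → 6
  (T ⋈[d=h] S) → 2
  ρ[g/h]((T ⋈[d=h] S)) → 2
  π[b,g](ρ[g/h]((T ⋈[d=h] S))) → 2
  ((γ[b; MAX(f)→g](γ[f; MAX(a)→b](R)) ∪ π[b,g](ρ[b/a](R))) − π[b,g](ρ[g/h]((T ⋈[d=h] S)))) → 8

|E| = 8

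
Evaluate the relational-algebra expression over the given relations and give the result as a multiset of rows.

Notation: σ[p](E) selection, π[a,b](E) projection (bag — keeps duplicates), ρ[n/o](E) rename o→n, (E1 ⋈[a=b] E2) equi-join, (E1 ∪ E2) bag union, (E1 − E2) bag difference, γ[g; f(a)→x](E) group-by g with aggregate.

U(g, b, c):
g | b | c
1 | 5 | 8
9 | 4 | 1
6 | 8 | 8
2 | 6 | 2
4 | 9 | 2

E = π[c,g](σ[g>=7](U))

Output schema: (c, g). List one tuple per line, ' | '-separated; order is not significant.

Subexpression sizes:
  U → 5
  σ[g>=7](U) → 1
  π[c,g](σ[g>=7](U)) → 1

== RESULT ==
c | g
1 | 9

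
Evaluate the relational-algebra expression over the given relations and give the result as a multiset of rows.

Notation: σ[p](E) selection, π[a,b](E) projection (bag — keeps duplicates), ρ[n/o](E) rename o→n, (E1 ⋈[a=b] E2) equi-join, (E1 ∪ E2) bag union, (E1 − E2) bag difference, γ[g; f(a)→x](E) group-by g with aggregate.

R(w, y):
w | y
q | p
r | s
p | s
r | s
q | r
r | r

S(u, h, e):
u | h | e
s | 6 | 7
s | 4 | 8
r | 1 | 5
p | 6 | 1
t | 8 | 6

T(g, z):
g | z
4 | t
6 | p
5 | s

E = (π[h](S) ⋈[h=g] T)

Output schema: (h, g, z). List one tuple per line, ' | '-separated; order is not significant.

Per-node cardinality:
  S → 5
  π[h](S) → 5
  T → 3
  (π[h](S) ⋈[h=g] T) → 3

== RESULT ==
h | g | z
4 | 4 | t
6 | 6 | p
6 | 6 | p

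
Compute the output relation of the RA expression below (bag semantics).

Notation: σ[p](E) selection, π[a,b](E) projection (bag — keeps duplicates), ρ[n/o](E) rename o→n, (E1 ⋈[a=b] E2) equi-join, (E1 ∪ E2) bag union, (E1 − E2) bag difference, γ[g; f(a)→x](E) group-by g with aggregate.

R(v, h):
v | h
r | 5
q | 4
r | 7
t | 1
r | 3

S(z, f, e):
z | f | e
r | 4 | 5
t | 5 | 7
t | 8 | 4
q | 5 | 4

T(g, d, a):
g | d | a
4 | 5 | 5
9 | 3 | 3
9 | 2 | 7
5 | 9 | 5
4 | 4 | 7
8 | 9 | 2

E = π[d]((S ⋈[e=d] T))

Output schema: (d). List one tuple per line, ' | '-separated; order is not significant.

Subexpression sizes:
  S → 4
  T → 6
  (S ⋈[e=d] T) → 3
  π[d]((S ⋈[e=d] T)) → 3

== RESULT ==
d
4
4
5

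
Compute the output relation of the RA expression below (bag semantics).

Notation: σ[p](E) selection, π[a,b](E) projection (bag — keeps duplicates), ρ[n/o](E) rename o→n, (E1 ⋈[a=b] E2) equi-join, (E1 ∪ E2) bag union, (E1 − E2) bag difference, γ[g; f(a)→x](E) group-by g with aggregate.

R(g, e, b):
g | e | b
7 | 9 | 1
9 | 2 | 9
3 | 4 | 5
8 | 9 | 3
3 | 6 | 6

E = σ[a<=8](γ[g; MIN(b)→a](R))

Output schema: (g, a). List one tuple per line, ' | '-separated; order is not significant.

Row counts bottom-up:
  R → 5
  γ[g; MIN(b)→a](R) → 4
  σ[a<=8](γ[g; MIN(b)→a](R)) → 3

== RESULT ==
g | a
3 | 5
7 | 1
8 | 3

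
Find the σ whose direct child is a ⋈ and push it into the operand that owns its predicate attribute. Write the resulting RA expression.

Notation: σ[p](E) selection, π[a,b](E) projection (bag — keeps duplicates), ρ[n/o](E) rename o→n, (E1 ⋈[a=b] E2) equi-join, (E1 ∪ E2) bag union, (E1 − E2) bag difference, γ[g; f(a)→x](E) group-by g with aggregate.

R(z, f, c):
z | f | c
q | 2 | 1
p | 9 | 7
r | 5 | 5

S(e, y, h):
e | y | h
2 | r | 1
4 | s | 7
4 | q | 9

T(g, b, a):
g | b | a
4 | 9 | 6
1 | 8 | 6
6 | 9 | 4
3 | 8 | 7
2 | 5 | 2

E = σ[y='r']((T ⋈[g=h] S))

σ filters on y, owned by the right side.
E' = (T ⋈[g=h] σ[y='r'](S))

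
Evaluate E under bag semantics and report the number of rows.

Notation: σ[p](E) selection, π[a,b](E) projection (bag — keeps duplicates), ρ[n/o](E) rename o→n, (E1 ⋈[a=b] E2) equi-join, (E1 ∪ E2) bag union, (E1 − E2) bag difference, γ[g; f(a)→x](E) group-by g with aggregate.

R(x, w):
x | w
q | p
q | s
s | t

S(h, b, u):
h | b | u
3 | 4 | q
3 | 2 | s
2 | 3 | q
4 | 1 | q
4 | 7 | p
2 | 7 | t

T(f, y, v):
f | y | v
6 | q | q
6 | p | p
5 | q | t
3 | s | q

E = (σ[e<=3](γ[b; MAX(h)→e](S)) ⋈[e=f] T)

Row counts bottom-up:
  S → 6
  γ[b; MAX(h)→e](S) → 5
  σ[e<=3](γ[b; MAX(h)→e](S)) → 3
  T → 4
  (σ[e<=3](γ[b; MAX(h)→e](S)) ⋈[e=f] T) → 2

|E| = 2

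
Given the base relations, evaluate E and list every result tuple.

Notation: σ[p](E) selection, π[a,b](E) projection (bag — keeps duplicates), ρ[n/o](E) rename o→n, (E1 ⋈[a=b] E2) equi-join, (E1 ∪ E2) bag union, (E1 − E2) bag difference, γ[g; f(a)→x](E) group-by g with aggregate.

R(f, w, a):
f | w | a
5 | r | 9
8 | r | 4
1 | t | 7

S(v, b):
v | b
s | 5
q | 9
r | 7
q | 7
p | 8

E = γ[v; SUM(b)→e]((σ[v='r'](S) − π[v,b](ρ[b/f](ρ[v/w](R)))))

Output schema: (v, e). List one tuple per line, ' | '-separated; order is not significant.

Subexpression sizes:
  S → 5
  σ[v='r'](S) → 1
  R → 3
  ρ[v/w](R) → 3
  ρ[b/f](ρ[v/w](R)) → 3
  π[v,b](ρ[b/f](ρ[v/w](R))) → 3
  (σ[v='r'](S) − π[v,b](ρ[b/f](ρ[v/w](R)))) → 1
  γ[v; SUM(b)→e]((σ[v='r'](S) − π[v,b](ρ[b/f](ρ[v/w](R))))) → 1

== RESULT ==
v | e
r | 7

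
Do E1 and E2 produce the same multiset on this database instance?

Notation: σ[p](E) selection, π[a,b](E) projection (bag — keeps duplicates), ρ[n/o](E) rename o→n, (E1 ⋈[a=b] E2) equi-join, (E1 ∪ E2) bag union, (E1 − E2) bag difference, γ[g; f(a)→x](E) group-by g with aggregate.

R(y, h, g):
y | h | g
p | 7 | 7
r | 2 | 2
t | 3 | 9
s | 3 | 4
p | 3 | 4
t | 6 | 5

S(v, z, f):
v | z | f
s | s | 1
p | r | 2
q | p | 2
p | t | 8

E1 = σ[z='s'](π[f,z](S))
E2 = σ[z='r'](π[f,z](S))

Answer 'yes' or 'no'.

E1 row counts bottom-up:
  S → 4
  π[f,z](S) → 4
  σ[z='s'](π[f,z](S)) → 1
E2 row counts bottom-up:
  S → 4
  π[f,z](S) → 4
  σ[z='r'](π[f,z](S)) → 1

E1 result:
f | z
1 | s
E2 result:
f | z
2 | r
Witness: (2, 'r') appears 0× in E1 but 1× in E2.

no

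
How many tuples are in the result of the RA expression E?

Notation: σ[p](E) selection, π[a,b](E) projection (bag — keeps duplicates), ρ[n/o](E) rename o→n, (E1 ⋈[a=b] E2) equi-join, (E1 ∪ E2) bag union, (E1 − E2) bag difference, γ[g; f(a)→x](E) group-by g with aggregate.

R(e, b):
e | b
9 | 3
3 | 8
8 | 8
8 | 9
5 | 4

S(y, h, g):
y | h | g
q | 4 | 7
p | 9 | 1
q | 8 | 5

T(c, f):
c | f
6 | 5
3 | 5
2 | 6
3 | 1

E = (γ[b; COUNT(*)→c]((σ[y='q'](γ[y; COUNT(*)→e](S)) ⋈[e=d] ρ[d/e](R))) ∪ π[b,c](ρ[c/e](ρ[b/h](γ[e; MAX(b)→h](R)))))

Per-node cardinality:
  S → 3
  γ[y; COUNT(*)→e](S) → 2
  σ[y='q'](γ[y; COUNT(*)→e](S)) → 1
  R → 5
  ρ[d/e](R) → 5
  (σ[y='q'](γ[y; COUNT(*)→e](S)) ⋈[e=d] ρ[d/e](R)) → 0
  γ[b; COUNT(*)→c]((σ[y='q'](γ[y; COUNT(*)→e](S)) ⋈[e=d] ρ[d/e](R))) → 0
  R → 5
  γ[e; MAX(b)→h](R) → 4
  ρ[b/h](γ[e; MAX(b)→h](R)) → 4
  ρ[c/e](ρ[b/h](γ[e; MAX(b)→h](R))) → 4
  π[b,c](ρ[c/e](ρ[b/h](γ[e; MAX(b)→h](R)))) → 4
  (γ[b; COUNT(*)→c]((σ[y='q'](γ[y; COUNT(*)→e](S)) ⋈[e=d] ρ[d/e](R))) ∪ π[b,c](ρ[c/e](ρ[b/h](γ[e; MAX(b)→h](R))))) → 4

|E| = 4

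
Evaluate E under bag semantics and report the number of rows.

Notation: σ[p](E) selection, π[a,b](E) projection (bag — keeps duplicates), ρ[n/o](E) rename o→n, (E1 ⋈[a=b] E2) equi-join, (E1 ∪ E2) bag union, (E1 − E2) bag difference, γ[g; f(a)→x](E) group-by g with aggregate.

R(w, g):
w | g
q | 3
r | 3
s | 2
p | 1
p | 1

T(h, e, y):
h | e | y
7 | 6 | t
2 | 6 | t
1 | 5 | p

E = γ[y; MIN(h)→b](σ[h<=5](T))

Row counts bottom-up:
  T → 3
  σ[h<=5](T) → 2
  γ[y; MIN(h)→b](σ[h<=5](T)) → 2

|E| = 2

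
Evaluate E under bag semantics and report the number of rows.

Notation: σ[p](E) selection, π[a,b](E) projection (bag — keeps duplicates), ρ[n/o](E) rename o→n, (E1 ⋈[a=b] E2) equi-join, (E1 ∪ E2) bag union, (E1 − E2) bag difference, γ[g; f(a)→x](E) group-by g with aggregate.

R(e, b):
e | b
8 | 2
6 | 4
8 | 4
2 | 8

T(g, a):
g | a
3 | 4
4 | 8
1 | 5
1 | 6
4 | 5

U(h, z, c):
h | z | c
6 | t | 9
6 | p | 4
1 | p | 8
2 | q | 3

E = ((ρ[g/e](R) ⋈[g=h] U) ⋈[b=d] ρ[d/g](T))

Subexpression sizes:
  R → 4
  ρ[g/e](R) → 4
  U → 4
  (ρ[g/e](R) ⋈[g=h] U) → 3
  T → 5
  ρ[d/g](T) → 5
  ((ρ[g/e](R) ⋈[g=h] U) ⋈[b=d] ρ[d/g](T)) → 4

|E| = 4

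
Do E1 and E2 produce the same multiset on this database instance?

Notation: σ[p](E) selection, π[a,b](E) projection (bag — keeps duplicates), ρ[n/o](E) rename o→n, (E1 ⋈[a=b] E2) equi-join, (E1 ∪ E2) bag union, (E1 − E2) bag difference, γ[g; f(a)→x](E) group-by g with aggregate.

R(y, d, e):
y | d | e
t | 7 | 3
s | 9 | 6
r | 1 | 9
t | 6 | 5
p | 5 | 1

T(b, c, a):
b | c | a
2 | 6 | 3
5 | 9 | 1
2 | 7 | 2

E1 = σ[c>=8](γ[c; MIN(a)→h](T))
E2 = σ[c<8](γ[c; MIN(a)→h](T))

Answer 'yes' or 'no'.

E1 per-node cardinality:
  T → 3
  γ[c; MIN(a)→h](T) → 3
  σ[c>=8](γ[c; MIN(a)→h](T)) → 1
E2 per-node cardinality:
  T → 3
  γ[c; MIN(a)→h](T) → 3
  σ[c<8](γ[c; MIN(a)→h](T)) → 2

E1 result:
c | h
9 | 1
E2 result:
c | h
6 | 3
7 | 2
Witness: (9, 1) appears 1× in E1 but 0× in E2.

no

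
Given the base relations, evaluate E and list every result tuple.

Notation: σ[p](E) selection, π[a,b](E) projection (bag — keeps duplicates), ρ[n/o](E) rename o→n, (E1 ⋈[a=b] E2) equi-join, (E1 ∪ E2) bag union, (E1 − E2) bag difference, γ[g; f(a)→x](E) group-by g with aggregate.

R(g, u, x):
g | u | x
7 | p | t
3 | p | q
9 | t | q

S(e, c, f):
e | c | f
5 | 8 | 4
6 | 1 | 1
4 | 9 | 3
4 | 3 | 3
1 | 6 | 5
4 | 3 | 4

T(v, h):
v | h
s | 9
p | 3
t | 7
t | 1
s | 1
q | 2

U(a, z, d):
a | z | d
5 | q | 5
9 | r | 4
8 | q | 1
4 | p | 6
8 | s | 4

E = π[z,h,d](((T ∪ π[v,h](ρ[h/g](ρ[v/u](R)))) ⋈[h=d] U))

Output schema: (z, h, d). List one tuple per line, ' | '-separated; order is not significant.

Per-node cardinality:
  T → 6
  R → 3
  ρ[v/u](R) → 3
  ρ[h/g](ρ[v/u](R)) → 3
  π[v,h](ρ[h/g](ρ[v/u](R))) → 3
  (T ∪ π[v,h](ρ[h/g](ρ[v/u](R)))) → 9
  U → 5
  ((T ∪ π[v,h](ρ[h/g](ρ[v/u](R)))) ⋈[h=d] U) → 2
  π[z,h,d](((T ∪ π[v,h](ρ[h/g](ρ[v/u](R)))) ⋈[h=d] U)) → 2

== RESULT ==
z | h | d
q | 1 | 1
q | 1 | 1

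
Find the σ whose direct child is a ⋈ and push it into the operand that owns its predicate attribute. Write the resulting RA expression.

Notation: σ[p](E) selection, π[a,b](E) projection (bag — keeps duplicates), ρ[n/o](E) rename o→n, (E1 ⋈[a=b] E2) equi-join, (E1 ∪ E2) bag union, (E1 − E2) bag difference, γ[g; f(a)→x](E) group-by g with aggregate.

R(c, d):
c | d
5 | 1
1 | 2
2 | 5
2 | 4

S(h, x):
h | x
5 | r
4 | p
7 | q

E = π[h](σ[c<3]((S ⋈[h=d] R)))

σ filters on c, owned by the right side.
E' = π[h]((S ⋈[h=d] σ[c<3](R)))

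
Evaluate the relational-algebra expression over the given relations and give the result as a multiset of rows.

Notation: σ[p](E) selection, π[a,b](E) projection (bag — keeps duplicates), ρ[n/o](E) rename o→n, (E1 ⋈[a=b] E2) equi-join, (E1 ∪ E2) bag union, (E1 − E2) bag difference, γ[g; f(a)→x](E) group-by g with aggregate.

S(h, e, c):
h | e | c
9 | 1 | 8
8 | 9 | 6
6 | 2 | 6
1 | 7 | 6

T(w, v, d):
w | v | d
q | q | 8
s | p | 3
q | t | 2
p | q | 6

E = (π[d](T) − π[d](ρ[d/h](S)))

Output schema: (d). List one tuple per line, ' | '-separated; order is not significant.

Stepwise |·|:
  T → 4
  π[d](T) → 4
  S → 4
  ρ[d/h](S) → 4
  π[d](ρ[d/h](S)) → 4
  (π[d](T) − π[d](ρ[d/h](S))) → 2

== RESULT ==
d
2
3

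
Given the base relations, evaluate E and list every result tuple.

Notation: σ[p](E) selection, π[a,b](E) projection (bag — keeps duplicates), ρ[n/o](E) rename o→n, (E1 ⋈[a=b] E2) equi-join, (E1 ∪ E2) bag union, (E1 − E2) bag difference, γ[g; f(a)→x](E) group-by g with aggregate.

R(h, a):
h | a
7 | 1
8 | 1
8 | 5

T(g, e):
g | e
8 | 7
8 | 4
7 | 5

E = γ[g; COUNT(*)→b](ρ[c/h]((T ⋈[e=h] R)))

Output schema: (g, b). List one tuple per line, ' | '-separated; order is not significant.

Stepwise |·|:
  T → 3
  R → 3
  (T ⋈[e=h] R) → 1
  ρ[c/h]((T ⋈[e=h] R)) → 1
  γ[g; COUNT(*)→b](ρ[c/h]((T ⋈[e=h] R))) → 1

== RESULT ==
g | b
8 | 1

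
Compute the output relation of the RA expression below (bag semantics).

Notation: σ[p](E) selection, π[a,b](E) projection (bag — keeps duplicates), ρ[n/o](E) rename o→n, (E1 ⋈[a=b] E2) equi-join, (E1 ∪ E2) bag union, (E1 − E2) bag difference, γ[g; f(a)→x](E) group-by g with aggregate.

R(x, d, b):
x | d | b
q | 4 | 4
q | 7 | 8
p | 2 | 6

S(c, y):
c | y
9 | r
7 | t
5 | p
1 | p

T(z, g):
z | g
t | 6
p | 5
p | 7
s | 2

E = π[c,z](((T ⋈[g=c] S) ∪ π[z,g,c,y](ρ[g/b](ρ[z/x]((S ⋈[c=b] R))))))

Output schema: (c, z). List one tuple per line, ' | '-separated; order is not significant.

Row counts bottom-up:
  T → 4
  S → 4
  (T ⋈[g=c] S) → 2
  S → 4
  R → 3
  (S ⋈[c=b] R) → 0
  ρ[z/x]((S ⋈[c=b] R)) → 0
  ρ[g/b](ρ[z/x]((S ⋈[c=b] R))) → 0
  π[z,g,c,y](ρ[g/b](ρ[z/x]((S ⋈[c=b] R)))) → 0
  ((T ⋈[g=c] S) ∪ π[z,g,c,y](ρ[g/b](ρ[z/x]((S ⋈[c=b] R))))) → 2
  π[c,z](((T ⋈[g=c] S) ∪ π[z,g,c,y](ρ[g/b](ρ[z/x]((S ⋈[c=b] R)))))) → 2

== RESULT ==
c | z
5 | p
7 | p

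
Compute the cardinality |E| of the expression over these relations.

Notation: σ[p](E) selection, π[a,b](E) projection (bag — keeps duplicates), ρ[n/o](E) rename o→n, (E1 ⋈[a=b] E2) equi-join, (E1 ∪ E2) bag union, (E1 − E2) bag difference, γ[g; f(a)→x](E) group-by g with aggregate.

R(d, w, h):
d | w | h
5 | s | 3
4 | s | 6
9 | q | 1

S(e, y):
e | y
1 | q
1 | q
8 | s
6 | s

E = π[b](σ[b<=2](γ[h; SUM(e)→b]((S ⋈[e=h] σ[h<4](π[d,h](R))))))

Row counts bottom-up:
  S → 4
  R → 3
  π[d,h](R) → 3
  σ[h<4](π[d,h](R)) → 2
  (S ⋈[e=h] σ[h<4](π[d,h](R))) → 2
  γ[h; SUM(e)→b]((S ⋈[e=h] σ[h<4](π[d,h](R)))) → 1
  σ[b<=2](γ[h; SUM(e)→b]((S ⋈[e=h] σ[h<4](π[d,h](R))))) → 1
  π[b](σ[b<=2](γ[h; SUM(e)→b]((S ⋈[e=h] σ[h<4](π[d,h](R)))))) → 1

|E| = 1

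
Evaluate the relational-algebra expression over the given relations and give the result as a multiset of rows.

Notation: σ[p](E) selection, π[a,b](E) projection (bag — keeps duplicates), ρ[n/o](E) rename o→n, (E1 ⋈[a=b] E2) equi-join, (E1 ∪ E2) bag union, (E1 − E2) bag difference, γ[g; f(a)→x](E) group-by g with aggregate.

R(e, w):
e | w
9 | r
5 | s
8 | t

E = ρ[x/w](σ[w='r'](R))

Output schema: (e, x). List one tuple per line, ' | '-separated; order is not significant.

Per-node cardinality:
  R → 3
  σ[w='r'](R) → 1
  ρ[x/w](σ[w='r'](R)) → 1

== RESULT ==
e | x
9 | r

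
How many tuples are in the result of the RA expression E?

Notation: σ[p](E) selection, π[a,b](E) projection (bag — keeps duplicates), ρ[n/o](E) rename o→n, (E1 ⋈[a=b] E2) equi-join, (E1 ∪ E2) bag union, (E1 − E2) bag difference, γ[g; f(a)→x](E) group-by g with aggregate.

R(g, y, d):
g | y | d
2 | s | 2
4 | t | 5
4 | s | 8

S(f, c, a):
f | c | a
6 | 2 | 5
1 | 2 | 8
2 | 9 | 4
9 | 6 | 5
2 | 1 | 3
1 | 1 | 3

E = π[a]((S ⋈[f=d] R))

Per-node cardinality:
  S → 6
  R → 3
  (S ⋈[f=d] R) → 2
  π[a]((S ⋈[f=d] R)) → 2

|E| = 2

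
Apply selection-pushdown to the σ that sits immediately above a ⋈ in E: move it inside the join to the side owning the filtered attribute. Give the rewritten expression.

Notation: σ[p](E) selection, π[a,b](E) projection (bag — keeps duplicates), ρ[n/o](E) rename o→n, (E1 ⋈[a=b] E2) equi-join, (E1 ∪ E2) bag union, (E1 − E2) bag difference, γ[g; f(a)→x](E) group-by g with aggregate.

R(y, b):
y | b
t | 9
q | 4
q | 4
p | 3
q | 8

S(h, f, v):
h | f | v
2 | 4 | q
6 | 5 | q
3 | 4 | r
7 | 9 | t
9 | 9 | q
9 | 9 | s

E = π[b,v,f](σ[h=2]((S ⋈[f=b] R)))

σ filters on h, owned by the left side.
E' = π[b,v,f]((σ[h=2](S) ⋈[f=b] R))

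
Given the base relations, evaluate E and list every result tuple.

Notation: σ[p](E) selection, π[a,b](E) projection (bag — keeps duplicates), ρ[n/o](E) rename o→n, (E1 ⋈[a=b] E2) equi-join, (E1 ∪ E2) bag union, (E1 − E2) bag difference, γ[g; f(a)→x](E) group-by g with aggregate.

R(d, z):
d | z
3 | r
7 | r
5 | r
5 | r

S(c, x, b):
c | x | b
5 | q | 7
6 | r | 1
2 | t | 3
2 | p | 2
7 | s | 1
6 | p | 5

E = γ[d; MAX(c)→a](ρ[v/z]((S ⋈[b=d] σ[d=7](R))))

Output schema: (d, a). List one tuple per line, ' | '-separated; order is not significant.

Subexpression sizes:
  S → 6
  R → 4
  σ[d=7](R) → 1
  (S ⋈[b=d] σ[d=7](R)) → 1
  ρ[v/z]((S ⋈[b=d] σ[d=7](R))) → 1
  γ[d; MAX(c)→a](ρ[v/z]((S ⋈[b=d] σ[d=7](R)))) → 1

== RESULT ==
d | a
7 | 5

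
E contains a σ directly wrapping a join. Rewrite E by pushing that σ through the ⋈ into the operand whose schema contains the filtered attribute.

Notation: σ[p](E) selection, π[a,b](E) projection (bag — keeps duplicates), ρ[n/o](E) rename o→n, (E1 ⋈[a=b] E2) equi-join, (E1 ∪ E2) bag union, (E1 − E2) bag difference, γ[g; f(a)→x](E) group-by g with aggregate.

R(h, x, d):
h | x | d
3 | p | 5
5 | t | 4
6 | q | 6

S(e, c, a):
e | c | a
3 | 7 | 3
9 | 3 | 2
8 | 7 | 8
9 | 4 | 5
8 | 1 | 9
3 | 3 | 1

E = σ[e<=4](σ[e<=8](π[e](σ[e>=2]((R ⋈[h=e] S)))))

σ filters on e, owned by the right side.
E' = σ[e<=4](σ[e<=8](π[e]((R ⋈[h=e] σ[e>=2](S)))))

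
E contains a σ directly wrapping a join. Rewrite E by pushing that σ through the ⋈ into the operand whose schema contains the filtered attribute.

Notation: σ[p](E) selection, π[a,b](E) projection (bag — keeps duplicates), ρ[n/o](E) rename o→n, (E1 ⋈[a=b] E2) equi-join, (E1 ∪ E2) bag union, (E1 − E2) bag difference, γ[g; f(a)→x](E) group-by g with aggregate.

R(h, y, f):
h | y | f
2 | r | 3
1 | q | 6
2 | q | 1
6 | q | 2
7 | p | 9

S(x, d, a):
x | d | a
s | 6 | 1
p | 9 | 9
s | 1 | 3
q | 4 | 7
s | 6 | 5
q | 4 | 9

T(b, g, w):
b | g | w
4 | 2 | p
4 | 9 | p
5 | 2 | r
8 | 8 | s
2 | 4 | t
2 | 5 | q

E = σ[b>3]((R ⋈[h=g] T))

σ filters on b, owned by the right side.
E' = (R ⋈[h=g] σ[b>3](T))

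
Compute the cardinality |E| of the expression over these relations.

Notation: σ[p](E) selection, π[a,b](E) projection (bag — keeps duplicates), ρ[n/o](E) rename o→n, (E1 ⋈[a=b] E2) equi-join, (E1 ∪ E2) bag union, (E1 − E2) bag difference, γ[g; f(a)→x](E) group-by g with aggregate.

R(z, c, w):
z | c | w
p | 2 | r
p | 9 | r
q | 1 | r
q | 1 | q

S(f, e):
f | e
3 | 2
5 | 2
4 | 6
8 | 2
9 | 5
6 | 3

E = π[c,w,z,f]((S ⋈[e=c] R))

Row counts bottom-up:
  S → 6
  R → 4
  (S ⋈[e=c] R) → 3
  π[c,w,z,f]((S ⋈[e=c] R)) → 3

|E| = 3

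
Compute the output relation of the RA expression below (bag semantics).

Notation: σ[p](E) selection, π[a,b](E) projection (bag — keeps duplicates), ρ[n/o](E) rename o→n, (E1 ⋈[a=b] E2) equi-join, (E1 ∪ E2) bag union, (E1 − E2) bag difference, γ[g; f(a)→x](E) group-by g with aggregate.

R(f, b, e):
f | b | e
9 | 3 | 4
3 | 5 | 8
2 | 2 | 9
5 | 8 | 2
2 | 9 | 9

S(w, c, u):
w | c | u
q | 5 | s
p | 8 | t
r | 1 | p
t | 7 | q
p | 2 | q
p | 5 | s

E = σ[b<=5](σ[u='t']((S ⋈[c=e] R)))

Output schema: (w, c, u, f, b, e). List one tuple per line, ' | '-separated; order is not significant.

Subexpression sizes:
  S → 6
  R → 5
  (S ⋈[c=e] R) → 2
  σ[u='t']((S ⋈[c=e] R)) → 1
  σ[b<=5](σ[u='t']((S ⋈[c=e] R))) → 1

== RESULT ==
w | c | u | f | b | e
p | 8 | t | 3 | 5 | 8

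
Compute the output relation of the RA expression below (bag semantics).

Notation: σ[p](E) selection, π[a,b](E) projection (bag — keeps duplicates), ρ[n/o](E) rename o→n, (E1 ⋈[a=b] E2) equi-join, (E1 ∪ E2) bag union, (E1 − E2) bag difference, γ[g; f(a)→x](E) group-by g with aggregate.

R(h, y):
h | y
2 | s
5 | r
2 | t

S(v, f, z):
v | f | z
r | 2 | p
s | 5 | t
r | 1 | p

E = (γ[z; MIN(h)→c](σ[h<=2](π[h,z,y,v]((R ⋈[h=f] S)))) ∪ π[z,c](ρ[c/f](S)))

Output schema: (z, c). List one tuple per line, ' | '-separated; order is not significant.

Row counts bottom-up:
  R → 3
  S → 3
  (R ⋈[h=f] S) → 3
  π[h,z,y,v]((R ⋈[h=f] S)) → 3
  σ[h<=2](π[h,z,y,v]((R ⋈[h=f] S))) → 2
  γ[z; MIN(h)→c](σ[h<=2](π[h,z,y,v]((R ⋈[h=f] S)))) → 1
  S → 3
  ρ[c/f](S) → 3
  π[z,c](ρ[c/f](S)) → 3
  (γ[z; MIN(h)→c](σ[h<=2](π[h,z,y,v]((R ⋈[h=f] S)))) ∪ π[z,c](ρ[c/f](S))) → 4

== RESULT ==
z | c
p | 1
p | 2
p | 2
t | 5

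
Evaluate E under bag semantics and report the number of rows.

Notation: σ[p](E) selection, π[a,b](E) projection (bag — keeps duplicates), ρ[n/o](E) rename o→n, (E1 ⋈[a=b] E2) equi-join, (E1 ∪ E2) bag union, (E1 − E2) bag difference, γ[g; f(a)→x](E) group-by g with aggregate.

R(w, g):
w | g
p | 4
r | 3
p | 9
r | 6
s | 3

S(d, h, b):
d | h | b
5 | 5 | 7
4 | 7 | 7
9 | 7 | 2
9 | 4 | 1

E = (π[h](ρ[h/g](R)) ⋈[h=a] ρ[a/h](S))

Row counts bottom-up:
  R → 5
  ρ[h/g](R) → 5
  π[h](ρ[h/g](R)) → 5
  S → 4
  ρ[a/h](S) → 4
  (π[h](ρ[h/g](R)) ⋈[h=a] ρ[a/h](S)) → 1

|E| = 1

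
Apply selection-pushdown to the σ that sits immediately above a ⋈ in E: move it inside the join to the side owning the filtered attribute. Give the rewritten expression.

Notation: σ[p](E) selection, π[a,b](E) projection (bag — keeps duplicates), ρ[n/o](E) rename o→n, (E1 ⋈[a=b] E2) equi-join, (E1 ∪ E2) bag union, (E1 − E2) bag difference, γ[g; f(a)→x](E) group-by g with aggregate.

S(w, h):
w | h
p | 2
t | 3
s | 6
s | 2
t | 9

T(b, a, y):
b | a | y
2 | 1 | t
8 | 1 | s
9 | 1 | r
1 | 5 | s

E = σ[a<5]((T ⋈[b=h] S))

σ filters on a, owned by the left side.
E' = (σ[a<5](T) ⋈[b=h] S)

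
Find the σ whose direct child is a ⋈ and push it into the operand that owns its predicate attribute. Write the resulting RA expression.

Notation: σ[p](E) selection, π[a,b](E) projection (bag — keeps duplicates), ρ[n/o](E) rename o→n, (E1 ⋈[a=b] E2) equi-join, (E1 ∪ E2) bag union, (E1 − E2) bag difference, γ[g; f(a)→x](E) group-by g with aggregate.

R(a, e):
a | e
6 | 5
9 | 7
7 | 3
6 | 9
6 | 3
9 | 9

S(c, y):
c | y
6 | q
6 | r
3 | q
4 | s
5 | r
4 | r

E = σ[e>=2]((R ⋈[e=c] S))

σ filters on e, owned by the left side.
E' = (σ[e>=2](R) ⋈[e=c] S)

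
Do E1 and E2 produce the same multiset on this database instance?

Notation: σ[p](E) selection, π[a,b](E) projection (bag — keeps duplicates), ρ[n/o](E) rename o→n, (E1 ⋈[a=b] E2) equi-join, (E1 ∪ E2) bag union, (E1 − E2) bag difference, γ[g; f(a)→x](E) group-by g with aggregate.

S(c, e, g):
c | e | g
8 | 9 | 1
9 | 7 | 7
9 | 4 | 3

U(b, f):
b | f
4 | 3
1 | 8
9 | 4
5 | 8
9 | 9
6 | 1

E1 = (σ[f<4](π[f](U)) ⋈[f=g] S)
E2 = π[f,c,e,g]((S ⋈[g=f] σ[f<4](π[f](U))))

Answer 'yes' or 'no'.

E1 subexpression sizes:
  U → 6
  π[f](U) → 6
  σ[f<4](π[f](U)) → 2
  S → 3
  (σ[f<4](π[f](U)) ⋈[f=g] S) → 2
E2 subexpression sizes:
  S → 3
  U → 6
  π[f](U) → 6
  σ[f<4](π[f](U)) → 2
  (S ⋈[g=f] σ[f<4](π[f](U))) → 2
  π[f,c,e,g]((S ⋈[g=f] σ[f<4](π[f](U)))) → 2

E1 and E2 produce the same multiset:
f | c | e | g
1 | 8 | 9 | 1
3 | 9 | 4 | 3

yes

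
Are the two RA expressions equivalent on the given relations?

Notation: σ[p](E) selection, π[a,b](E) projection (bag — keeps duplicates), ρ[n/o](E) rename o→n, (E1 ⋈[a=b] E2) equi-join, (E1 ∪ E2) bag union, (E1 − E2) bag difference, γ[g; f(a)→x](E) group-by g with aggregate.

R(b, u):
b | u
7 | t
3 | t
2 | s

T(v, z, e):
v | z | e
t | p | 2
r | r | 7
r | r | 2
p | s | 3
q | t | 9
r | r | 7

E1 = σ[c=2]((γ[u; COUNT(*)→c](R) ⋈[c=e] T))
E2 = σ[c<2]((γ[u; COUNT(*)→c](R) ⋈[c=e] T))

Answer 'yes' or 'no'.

E1 stepwise |·|:
  R → 3
  γ[u; COUNT(*)→c](R) → 2
  T → 6
  (γ[u; COUNT(*)→c](R) ⋈[c=e] T) → 2
  σ[c=2]((γ[u; COUNT(*)→c](R) ⋈[c=e] T)) → 2
E2 stepwise |·|:
  R → 3
  γ[u; COUNT(*)→c](R) → 2
  T → 6
  (γ[u; COUNT(*)→c](R) ⋈[c=e] T) → 2
  σ[c<2]((γ[u; COUNT(*)→c](R) ⋈[c=e] T)) → 0

E1 result:
u | c | v | z | e
t | 2 | r | r | 2
t | 2 | t | p | 2
E2 result:
u | c | v | z | e
(0 rows)
Witness: ('t', 2, 't', 'p', 2) appears 1× in E1 but 0× in E2.

no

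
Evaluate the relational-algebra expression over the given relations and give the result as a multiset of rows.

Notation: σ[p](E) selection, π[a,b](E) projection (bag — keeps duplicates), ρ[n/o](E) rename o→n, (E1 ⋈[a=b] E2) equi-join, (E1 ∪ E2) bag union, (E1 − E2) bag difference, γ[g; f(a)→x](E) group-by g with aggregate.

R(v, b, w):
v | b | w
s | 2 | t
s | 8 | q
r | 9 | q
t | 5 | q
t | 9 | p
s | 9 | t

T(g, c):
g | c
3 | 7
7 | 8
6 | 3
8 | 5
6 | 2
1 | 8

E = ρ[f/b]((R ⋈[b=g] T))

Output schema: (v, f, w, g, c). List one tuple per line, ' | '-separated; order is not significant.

Per-node cardinality:
  R → 6
  T → 6
  (R ⋈[b=g] T) → 1
  ρ[f/b]((R ⋈[b=g] T)) → 1

== RESULT ==
v | f | w | g | c
s | 8 | q | 8 | 5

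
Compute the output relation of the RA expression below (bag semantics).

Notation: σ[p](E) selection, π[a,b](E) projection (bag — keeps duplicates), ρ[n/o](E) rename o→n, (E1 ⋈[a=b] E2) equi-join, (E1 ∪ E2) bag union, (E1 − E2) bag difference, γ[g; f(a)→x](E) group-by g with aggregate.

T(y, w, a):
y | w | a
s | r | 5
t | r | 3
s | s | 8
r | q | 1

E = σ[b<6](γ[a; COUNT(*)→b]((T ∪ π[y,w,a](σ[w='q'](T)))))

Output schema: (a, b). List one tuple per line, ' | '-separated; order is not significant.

Subexpression sizes:
  T → 4
  T → 4
  σ[w='q'](T) → 1
  π[y,w,a](σ[w='q'](T)) → 1
  (T ∪ π[y,w,a](σ[w='q'](T))) → 5
  γ[a; COUNT(*)→b]((T ∪ π[y,w,a](σ[w='q'](T)))) → 4
  σ[b<6](γ[a; COUNT(*)→b]((T ∪ π[y,w,a](σ[w='q'](T))))) → 4

== RESULT ==
a | b
1 | 2
3 | 1
5 | 1
8 | 1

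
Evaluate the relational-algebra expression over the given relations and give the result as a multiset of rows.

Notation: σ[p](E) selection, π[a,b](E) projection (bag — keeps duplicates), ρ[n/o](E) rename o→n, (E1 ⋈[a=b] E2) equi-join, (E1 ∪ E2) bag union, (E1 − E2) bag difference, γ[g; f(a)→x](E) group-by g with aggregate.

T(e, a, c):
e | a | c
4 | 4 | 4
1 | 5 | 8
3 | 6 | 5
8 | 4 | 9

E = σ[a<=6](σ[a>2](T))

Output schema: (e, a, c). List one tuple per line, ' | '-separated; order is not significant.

Stepwise |·|:
  T → 4
  σ[a>2](T) → 4
  σ[a<=6](σ[a>2](T)) → 4

== RESULT ==
e | a | c
1 | 5 | 8
3 | 6 | 5
4 | 4 | 4
8 | 4 | 9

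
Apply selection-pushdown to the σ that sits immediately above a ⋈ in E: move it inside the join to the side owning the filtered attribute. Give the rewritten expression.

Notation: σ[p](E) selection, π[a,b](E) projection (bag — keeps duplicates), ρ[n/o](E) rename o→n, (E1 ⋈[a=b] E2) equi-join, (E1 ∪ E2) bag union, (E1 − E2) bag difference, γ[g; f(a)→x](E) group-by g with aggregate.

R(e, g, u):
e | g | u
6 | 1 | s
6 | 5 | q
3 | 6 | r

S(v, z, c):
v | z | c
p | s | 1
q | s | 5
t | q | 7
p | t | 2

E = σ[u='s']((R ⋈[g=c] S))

σ filters on u, owned by the left side.
E' = (σ[u='s'](R) ⋈[g=c] S)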